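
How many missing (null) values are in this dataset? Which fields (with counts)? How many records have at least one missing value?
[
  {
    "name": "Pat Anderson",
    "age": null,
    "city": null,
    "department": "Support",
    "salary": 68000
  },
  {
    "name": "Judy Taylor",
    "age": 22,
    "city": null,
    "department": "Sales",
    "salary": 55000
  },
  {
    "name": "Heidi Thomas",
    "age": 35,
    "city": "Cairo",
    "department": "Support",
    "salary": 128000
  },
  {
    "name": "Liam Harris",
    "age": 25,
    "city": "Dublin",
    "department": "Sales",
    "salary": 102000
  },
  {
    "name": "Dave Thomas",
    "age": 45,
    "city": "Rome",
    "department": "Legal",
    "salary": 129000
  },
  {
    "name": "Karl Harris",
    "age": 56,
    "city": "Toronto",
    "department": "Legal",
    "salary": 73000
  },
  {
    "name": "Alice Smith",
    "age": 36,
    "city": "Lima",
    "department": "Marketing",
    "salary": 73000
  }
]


Checking for missing (null) values in 7 records:

  Pat Anderson: age, city
  Judy Taylor: city
  Heidi Thomas: complete
  Liam Harris: complete
  Dave Thomas: complete
  Karl Harris: complete
  Alice Smith: complete

Per field:
  name: 0 missing
  age: 1 missing
  city: 2 missing
  department: 0 missing
  salary: 0 missing

Total missing values: 3
Records with any missing: 2

3 missing values (age: 1, city: 2); 2 incomplete records


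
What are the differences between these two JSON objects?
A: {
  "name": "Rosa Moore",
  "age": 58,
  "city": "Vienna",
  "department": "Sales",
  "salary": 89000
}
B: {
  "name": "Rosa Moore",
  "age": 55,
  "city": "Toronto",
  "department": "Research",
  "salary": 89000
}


Comparing each field (in key order):
  name: same
  age: DIFFERENT
  city: DIFFERENT
  department: DIFFERENT
  salary: same
Differences:
  age: 58 -> 55
  city: Vienna -> Toronto
  department: Sales -> Research

3 field(s) changed

3 changes: age, city, department


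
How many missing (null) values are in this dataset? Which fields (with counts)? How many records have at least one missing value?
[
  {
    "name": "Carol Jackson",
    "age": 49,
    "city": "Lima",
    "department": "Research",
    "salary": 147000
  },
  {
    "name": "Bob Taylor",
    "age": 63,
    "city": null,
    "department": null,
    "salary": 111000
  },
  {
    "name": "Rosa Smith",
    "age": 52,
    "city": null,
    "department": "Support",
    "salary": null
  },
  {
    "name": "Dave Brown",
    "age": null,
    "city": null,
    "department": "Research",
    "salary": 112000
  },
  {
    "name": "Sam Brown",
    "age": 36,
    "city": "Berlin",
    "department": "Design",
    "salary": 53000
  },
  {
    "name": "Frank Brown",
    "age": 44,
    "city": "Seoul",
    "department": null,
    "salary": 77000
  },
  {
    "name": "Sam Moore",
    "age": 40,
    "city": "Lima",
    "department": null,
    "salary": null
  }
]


Checking for missing (null) values in 7 records:

  Carol Jackson: complete
  Bob Taylor: city, department
  Rosa Smith: city, salary
  Dave Brown: age, city
  Sam Brown: complete
  Frank Brown: department
  Sam Moore: department, salary

Per field:
  name: 0 missing
  age: 1 missing
  city: 3 missing
  department: 3 missing
  salary: 2 missing

Total missing values: 9
Records with any missing: 5

9 missing values (age: 1, city: 3, department: 3, salary: 2); 5 incomplete records


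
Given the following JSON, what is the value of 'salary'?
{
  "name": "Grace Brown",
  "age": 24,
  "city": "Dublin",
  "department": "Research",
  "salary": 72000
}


Looking up field 'salary'
Value: 72000

72000


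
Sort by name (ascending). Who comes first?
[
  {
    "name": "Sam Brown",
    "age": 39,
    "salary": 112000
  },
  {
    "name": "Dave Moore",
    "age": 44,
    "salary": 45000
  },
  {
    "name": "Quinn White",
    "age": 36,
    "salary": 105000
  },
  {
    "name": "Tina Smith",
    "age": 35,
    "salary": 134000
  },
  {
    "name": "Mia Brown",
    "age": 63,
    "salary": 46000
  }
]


Sort by: name (ascending)

Sorted order:
  1. Dave Moore (name = Dave Moore)
  2. Mia Brown (name = Mia Brown)
  3. Quinn White (name = Quinn White)
  4. Sam Brown (name = Sam Brown)
  5. Tina Smith (name = Tina Smith)

First: Dave Moore

Dave Moore


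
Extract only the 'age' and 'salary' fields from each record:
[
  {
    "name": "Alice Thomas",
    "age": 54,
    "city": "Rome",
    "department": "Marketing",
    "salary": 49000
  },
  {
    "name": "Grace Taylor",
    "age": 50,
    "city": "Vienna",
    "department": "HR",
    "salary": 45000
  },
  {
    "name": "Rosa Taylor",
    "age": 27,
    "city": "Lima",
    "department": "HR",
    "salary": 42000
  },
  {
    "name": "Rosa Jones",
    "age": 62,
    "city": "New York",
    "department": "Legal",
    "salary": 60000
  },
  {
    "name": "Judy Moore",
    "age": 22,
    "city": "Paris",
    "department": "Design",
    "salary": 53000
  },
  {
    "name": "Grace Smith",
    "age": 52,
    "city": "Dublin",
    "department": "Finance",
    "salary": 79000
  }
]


Original: 6 records with fields: name, age, city, department, salary
Keep: ['age', 'salary']
Drop: ['name', 'city', 'department']
Result: 6 records, 2 fields each

[
  {
    "age": 54,
    "salary": 49000
  },
  {
    "age": 50,
    "salary": 45000
  },
  {
    "age": 27,
    "salary": 42000
  },
  {
    "age": 62,
    "salary": 60000
  },
  {
    "age": 22,
    "salary": 53000
  },
  {
    "age": 52,
    "salary": 79000
  }
]


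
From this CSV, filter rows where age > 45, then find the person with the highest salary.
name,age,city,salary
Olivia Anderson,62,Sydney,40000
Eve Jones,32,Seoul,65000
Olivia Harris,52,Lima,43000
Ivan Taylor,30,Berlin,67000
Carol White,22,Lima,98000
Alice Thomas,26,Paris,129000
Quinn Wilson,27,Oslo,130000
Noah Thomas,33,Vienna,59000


Filter: age > 45
Sort by: salary (descending)

Filtered records (2):
  Olivia Harris, age 52, salary $43000
  Olivia Anderson, age 62, salary $40000

Highest salary: Olivia Harris ($43000)

Olivia Harris


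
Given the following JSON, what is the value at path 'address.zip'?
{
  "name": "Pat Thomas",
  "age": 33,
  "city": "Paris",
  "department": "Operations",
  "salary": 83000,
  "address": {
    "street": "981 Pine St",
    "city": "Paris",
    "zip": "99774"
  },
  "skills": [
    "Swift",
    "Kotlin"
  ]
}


Query: address.zip
Path: address -> zip
Value: 99774

99774


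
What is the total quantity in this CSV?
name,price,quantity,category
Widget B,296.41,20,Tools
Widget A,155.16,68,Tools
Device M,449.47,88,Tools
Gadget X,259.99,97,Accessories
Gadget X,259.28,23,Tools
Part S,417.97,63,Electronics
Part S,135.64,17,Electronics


Computing total quantity:
Values: [20, 68, 88, 97, 23, 63, 17]
Sum = 376

376


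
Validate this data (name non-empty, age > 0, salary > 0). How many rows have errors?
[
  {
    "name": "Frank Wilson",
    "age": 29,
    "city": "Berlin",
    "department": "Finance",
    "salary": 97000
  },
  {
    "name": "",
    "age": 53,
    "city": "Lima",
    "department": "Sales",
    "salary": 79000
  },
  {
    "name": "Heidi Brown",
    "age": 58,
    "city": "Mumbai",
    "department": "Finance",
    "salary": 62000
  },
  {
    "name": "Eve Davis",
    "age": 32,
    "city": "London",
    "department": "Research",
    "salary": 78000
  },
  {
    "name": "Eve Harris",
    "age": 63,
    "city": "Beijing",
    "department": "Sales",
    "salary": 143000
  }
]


Validating 5 records:
Rules: name non-empty, age > 0, salary > 0

  Row 1 (Frank Wilson): OK
  Row 2 (???): empty name
  Row 3 (Heidi Brown): OK
  Row 4 (Eve Davis): OK
  Row 5 (Eve Harris): OK

Total errors: 1

1 errors


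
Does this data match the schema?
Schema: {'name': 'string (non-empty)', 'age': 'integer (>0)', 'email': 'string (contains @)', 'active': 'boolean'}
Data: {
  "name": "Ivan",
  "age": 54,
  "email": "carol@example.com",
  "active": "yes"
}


Validating each field against schema:
  name: OK (non-empty string)
  age: OK (positive integer)
  email: OK (string with @)
  active: FAIL ("yes" is not a boolean)

Result: INVALID (1 error: active)

INVALID (1 error: active)


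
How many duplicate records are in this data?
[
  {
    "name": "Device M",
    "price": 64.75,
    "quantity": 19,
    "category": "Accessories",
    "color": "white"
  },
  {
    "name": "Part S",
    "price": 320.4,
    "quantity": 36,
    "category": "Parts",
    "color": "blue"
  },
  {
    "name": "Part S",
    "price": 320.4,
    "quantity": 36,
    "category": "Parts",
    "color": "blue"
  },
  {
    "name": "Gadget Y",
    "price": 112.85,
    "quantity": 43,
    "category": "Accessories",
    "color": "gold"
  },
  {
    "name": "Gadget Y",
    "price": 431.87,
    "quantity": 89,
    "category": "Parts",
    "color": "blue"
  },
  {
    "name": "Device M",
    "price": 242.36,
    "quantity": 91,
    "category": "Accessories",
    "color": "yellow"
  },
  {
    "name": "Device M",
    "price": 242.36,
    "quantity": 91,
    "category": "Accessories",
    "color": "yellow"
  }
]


Checking 7 records for duplicates:

  Row 1: Device M ($64.75, qty 19)
  Row 2: Part S ($320.4, qty 36)
  Row 3: Part S ($320.4, qty 36) <-- DUPLICATE
  Row 4: Gadget Y ($112.85, qty 43)
  Row 5: Gadget Y ($431.87, qty 89)
  Row 6: Device M ($242.36, qty 91)
  Row 7: Device M ($242.36, qty 91) <-- DUPLICATE

Duplicates found: 2
Unique records: 5

2 duplicates, 5 unique


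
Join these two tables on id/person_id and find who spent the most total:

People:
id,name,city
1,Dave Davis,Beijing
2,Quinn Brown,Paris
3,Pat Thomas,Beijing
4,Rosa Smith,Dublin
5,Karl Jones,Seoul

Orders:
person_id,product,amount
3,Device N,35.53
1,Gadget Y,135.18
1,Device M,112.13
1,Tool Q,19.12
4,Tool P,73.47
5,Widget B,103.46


Join on: people.id = orders.person_id

Joined rows:
  Pat Thomas (Beijing) bought Device N for $35.53
  Dave Davis (Beijing) bought Gadget Y for $135.18
  Dave Davis (Beijing) bought Device M for $112.13
  Dave Davis (Beijing) bought Tool Q for $19.12
  Rosa Smith (Dublin) bought Tool P for $73.47
  Karl Jones (Seoul) bought Widget B for $103.46

Total per person:
  Dave Davis: $266.43
  Karl Jones: $103.46
  Rosa Smith: $73.47
  Pat Thomas: $35.53

Top spender: Dave Davis ($266.43)

Dave Davis ($266.43)


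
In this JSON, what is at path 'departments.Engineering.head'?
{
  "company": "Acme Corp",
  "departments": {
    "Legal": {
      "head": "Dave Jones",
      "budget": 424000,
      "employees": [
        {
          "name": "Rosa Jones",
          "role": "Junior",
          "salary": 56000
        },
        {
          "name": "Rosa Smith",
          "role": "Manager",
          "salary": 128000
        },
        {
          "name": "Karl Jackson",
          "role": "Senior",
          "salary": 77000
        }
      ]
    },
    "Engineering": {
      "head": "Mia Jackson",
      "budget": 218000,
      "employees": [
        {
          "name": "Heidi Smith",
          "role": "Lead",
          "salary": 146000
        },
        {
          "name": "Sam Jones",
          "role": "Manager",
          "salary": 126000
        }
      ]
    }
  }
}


Path: departments.Engineering.head

Navigate:
  -> departments
  -> Engineering
  -> head = 'Mia Jackson'

Mia Jackson


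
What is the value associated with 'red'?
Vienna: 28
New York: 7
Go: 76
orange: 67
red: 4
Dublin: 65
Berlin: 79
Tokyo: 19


Looking up key 'red'
Value: 4

4


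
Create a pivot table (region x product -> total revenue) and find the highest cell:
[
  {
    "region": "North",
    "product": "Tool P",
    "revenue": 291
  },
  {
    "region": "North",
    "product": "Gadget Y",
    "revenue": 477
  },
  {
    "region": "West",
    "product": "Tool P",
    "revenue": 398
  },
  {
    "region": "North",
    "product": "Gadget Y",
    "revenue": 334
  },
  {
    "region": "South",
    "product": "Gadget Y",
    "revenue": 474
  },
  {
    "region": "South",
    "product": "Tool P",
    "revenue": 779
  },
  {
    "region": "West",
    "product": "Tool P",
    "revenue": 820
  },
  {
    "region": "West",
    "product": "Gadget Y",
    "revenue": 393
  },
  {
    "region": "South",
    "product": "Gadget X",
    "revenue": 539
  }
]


Pivot: region (rows) x product (columns) -> total revenue

     Gadget X      Gadget Y      Tool P      
North            0           811           291  
South          539           474           779  
West             0           393          1218  

Highest: West / Tool P = $1218

West / Tool P = $1218


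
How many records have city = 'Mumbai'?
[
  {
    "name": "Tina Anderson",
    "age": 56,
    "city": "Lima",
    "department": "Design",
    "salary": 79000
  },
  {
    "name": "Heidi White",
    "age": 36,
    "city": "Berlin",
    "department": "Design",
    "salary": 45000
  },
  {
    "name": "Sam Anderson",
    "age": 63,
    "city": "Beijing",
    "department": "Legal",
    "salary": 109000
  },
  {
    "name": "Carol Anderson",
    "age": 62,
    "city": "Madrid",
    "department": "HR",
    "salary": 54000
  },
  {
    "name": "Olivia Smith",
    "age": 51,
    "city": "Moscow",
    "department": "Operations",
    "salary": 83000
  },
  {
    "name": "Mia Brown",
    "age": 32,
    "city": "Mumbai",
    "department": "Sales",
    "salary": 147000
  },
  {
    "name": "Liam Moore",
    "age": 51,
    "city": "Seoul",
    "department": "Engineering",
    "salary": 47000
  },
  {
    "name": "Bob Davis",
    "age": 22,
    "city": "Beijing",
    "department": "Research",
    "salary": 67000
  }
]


Data: 8 records
Condition: city = 'Mumbai'

Checking each record:
  Tina Anderson: Lima
  Heidi White: Berlin
  Sam Anderson: Beijing
  Carol Anderson: Madrid
  Olivia Smith: Moscow
  Mia Brown: Mumbai MATCH
  Liam Moore: Seoul
  Bob Davis: Beijing

Count: 1

1


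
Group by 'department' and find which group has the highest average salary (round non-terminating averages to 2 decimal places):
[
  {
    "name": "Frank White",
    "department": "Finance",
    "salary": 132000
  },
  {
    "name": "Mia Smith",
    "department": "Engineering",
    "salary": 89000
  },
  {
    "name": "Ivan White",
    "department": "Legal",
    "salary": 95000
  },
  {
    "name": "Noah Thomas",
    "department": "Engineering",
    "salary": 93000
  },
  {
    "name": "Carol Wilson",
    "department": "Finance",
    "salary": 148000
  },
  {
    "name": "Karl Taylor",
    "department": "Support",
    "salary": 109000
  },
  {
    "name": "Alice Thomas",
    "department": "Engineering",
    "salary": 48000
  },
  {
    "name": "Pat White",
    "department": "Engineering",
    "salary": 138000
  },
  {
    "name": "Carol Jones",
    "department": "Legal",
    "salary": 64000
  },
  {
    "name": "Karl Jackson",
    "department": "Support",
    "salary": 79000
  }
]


Group by: department

Groups:
  Engineering: 4 people, avg salary = 368000/4 = $92000
  Finance: 2 people, avg salary = 280000/2 = $140000
  Legal: 2 people, avg salary = 159000/2 = $79500
  Support: 2 people, avg salary = 188000/2 = $94000

Highest average salary: Finance ($140000)

Finance ($140000)


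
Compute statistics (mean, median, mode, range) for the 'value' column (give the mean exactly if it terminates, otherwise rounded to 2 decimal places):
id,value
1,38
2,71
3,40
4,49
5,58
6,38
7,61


Data: [38, 71, 40, 49, 58, 38, 61]
Count: 7
Sum: 355
Mean: 355/7 ≈ 50.71 (rounded to 2 decimal places)
Sorted: [38, 38, 40, 49, 58, 61, 71]
Median: 49.0
Mode: 38 (2 times)
Range: 71 - 38 = 33
Min: 38, Max: 71

mean≈50.71, median=49.0, mode=38, range=33


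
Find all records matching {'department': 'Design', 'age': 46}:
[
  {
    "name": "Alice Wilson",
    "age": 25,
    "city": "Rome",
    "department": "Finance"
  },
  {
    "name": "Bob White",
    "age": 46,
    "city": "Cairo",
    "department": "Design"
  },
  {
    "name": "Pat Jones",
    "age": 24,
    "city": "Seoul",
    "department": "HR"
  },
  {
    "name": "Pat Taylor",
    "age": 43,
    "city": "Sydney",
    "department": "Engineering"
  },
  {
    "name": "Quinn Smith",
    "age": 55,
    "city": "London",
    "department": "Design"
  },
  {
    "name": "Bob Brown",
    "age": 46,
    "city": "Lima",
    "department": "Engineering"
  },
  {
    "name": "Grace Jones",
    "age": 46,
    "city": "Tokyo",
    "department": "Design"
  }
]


Search criteria: {'department': 'Design', 'age': 46}

Checking 7 records:
  Alice Wilson: {department: Finance, age: 25}
  Bob White: {department: Design, age: 46} <-- MATCH
  Pat Jones: {department: HR, age: 24}
  Pat Taylor: {department: Engineering, age: 43}
  Quinn Smith: {department: Design, age: 55}
  Bob Brown: {department: Engineering, age: 46}
  Grace Jones: {department: Design, age: 46} <-- MATCH

Matches: ["Bob White", "Grace Jones"]

["Bob White", "Grace Jones"]


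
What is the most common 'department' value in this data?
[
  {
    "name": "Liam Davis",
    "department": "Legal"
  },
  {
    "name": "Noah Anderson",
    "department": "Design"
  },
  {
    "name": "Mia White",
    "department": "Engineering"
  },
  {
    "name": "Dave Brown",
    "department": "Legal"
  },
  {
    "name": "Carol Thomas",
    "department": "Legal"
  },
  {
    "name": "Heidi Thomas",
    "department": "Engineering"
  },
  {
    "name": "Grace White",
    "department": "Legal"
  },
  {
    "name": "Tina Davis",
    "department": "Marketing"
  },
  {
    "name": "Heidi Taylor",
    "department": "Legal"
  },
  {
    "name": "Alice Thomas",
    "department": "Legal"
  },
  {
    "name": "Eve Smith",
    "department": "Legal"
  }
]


Counting 'department' values across 11 records:

  Legal: 7 #######
  Engineering: 2 ##
  Design: 1 #
  Marketing: 1 #

Most common: Legal (7 times)

Legal (7 times)


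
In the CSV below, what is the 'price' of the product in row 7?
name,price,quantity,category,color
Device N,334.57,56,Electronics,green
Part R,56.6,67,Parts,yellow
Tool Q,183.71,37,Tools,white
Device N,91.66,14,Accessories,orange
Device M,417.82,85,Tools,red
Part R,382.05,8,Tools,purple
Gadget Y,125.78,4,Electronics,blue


Query: Row 7 ('Gadget Y'), column 'price'
Value: 125.78

125.78


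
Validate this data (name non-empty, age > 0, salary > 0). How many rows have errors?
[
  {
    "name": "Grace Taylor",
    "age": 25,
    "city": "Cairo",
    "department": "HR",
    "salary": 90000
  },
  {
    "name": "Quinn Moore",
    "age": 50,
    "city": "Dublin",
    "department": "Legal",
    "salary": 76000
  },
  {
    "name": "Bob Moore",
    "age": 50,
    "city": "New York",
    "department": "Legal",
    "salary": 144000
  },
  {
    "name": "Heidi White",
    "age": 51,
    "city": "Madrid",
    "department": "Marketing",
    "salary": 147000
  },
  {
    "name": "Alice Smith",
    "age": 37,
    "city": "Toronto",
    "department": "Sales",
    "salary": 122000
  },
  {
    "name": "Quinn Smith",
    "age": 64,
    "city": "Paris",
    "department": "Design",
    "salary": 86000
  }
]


Validating 6 records:
Rules: name non-empty, age > 0, salary > 0

  Row 1 (Grace Taylor): OK
  Row 2 (Quinn Moore): OK
  Row 3 (Bob Moore): OK
  Row 4 (Heidi White): OK
  Row 5 (Alice Smith): OK
  Row 6 (Quinn Smith): OK

Total errors: 0

0 errors


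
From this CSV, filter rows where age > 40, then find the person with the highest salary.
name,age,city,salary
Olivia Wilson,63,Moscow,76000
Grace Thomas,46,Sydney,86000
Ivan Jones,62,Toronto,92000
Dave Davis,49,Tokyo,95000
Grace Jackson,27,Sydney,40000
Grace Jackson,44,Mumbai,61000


Filter: age > 40
Sort by: salary (descending)

Filtered records (5):
  Dave Davis, age 49, salary $95000
  Ivan Jones, age 62, salary $92000
  Grace Thomas, age 46, salary $86000
  Olivia Wilson, age 63, salary $76000
  Grace Jackson, age 44, salary $61000

Highest salary: Dave Davis ($95000)

Dave Davis


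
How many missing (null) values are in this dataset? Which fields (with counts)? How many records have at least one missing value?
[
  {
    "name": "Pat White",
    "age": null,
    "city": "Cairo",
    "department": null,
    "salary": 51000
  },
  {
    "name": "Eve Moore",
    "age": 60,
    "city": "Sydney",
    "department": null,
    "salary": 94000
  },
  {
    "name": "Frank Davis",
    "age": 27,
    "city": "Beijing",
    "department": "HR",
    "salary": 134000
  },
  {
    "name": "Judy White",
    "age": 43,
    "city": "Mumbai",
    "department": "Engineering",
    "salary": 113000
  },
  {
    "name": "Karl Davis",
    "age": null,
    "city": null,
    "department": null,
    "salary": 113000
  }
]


Checking for missing (null) values in 5 records:

  Pat White: age, department
  Eve Moore: department
  Frank Davis: complete
  Judy White: complete
  Karl Davis: age, city, department

Per field:
  name: 0 missing
  age: 2 missing
  city: 1 missing
  department: 3 missing
  salary: 0 missing

Total missing values: 6
Records with any missing: 3

6 missing values (age: 2, city: 1, department: 3); 3 incomplete records


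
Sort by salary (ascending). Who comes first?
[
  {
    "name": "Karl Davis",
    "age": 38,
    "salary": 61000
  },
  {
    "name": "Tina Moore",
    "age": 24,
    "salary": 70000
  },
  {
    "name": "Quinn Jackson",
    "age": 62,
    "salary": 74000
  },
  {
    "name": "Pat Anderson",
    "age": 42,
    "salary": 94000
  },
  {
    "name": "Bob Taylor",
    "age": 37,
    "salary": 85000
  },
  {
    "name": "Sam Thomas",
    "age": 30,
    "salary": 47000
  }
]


Sort by: salary (ascending)

Sorted order:
  1. Sam Thomas (salary = 47000)
  2. Karl Davis (salary = 61000)
  3. Tina Moore (salary = 70000)
  4. Quinn Jackson (salary = 74000)
  5. Bob Taylor (salary = 85000)
  6. Pat Anderson (salary = 94000)

First: Sam Thomas

Sam Thomas


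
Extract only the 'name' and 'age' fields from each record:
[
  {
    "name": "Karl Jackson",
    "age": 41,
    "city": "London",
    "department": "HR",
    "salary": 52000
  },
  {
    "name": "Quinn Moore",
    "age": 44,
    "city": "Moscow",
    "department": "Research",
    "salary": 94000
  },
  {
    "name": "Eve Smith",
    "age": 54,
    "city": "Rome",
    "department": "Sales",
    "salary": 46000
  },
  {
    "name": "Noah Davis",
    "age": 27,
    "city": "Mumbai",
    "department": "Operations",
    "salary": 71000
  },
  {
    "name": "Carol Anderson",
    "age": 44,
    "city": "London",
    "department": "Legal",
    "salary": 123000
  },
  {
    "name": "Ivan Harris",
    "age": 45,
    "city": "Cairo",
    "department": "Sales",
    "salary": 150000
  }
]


Original: 6 records with fields: name, age, city, department, salary
Keep: ['name', 'age']
Drop: ['city', 'department', 'salary']
Result: 6 records, 2 fields each

[
  {
    "name": "Karl Jackson",
    "age": 41
  },
  {
    "name": "Quinn Moore",
    "age": 44
  },
  {
    "name": "Eve Smith",
    "age": 54
  },
  {
    "name": "Noah Davis",
    "age": 27
  },
  {
    "name": "Carol Anderson",
    "age": 44
  },
  {
    "name": "Ivan Harris",
    "age": 45
  }
]


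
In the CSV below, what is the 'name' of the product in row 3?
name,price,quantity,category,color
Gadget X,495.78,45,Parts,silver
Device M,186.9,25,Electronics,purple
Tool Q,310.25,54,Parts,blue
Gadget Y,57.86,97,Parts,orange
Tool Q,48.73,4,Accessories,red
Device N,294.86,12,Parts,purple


Query: Row 3 ('Tool Q'), column 'name'
Value: Tool Q

Tool Q


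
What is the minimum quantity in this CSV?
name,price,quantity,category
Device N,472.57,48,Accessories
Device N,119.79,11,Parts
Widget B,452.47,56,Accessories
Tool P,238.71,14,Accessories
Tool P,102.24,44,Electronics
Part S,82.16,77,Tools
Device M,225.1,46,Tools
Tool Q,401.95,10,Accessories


Computing minimum quantity:
Values: [48, 11, 56, 14, 44, 77, 46, 10]
Min = 10

10


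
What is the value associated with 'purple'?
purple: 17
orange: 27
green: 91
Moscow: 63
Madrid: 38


Looking up key 'purple'
Value: 17

17


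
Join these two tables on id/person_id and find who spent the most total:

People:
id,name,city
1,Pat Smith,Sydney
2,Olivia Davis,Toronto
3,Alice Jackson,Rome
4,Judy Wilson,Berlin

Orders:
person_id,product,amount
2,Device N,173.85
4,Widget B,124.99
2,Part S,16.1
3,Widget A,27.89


Join on: people.id = orders.person_id

Joined rows:
  Olivia Davis (Toronto) bought Device N for $173.85
  Judy Wilson (Berlin) bought Widget B for $124.99
  Olivia Davis (Toronto) bought Part S for $16.1
  Alice Jackson (Rome) bought Widget A for $27.89

Total per person:
  Olivia Davis: $189.95
  Judy Wilson: $124.99
  Alice Jackson: $27.89

Top spender: Olivia Davis ($189.95)

Olivia Davis ($189.95)


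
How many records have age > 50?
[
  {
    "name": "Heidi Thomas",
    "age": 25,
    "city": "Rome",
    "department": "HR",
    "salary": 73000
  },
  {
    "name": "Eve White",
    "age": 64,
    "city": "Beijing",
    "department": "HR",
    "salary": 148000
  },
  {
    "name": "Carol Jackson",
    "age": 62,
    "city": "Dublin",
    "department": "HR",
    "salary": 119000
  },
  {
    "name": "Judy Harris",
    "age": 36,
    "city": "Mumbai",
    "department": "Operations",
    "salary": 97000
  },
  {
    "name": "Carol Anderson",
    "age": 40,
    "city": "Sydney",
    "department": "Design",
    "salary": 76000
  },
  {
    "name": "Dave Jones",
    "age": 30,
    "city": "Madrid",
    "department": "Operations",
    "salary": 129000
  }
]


Data: 6 records
Condition: age > 50

Checking each record:
  Heidi Thomas: 25
  Eve White: 64 MATCH
  Carol Jackson: 62 MATCH
  Judy Harris: 36
  Carol Anderson: 40
  Dave Jones: 30

Count: 2

2


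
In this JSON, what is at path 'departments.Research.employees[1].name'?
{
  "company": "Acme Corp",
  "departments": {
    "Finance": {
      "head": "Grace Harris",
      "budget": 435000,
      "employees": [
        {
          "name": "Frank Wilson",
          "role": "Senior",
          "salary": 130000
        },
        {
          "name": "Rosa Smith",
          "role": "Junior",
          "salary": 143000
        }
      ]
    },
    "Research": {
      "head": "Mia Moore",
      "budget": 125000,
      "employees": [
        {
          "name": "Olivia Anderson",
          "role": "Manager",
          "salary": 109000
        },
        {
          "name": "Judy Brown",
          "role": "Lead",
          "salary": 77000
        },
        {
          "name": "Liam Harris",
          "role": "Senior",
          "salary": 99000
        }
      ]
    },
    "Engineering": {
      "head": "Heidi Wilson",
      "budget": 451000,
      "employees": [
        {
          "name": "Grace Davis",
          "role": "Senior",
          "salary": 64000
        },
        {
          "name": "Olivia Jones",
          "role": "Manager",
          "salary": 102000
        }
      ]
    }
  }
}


Path: departments.Research.employees[1].name

Navigate:
  -> departments
  -> Research
  -> employees[1].name = 'Judy Brown'

Judy Brown


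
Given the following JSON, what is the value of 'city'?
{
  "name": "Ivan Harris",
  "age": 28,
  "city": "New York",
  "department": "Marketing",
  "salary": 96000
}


Looking up field 'city'
Value: New York

New York


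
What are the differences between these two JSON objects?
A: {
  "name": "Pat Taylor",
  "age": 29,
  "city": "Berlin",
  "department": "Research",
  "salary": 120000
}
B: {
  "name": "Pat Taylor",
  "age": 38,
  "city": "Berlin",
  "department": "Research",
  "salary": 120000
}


Comparing each field (in key order):
  name: same
  age: DIFFERENT
  city: same
  department: same
  salary: same
Differences:
  age: 29 -> 38

1 field(s) changed

1 change: age


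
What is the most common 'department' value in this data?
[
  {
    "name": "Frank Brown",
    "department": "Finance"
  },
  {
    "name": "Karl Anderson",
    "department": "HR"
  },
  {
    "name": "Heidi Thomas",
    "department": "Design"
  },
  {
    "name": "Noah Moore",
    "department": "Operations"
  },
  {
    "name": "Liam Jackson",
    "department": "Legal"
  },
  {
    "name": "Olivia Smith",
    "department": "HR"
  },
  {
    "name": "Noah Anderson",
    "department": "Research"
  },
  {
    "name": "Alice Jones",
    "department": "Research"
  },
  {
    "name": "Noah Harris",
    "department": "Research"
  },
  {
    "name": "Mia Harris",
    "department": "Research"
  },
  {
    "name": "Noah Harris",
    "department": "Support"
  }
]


Counting 'department' values across 11 records:

  Research: 4 ####
  HR: 2 ##
  Finance: 1 #
  Design: 1 #
  Operations: 1 #
  Legal: 1 #
  Support: 1 #

Most common: Research (4 times)

Research (4 times)


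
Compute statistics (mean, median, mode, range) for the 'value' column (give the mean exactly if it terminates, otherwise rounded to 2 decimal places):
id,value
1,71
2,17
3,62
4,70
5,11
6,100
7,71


Data: [71, 17, 62, 70, 11, 100, 71]
Count: 7
Sum: 402
Mean: 402/7 ≈ 57.43 (rounded to 2 decimal places)
Sorted: [11, 17, 62, 70, 71, 71, 100]
Median: 70.0
Mode: 71 (2 times)
Range: 100 - 11 = 89
Min: 11, Max: 100

mean≈57.43, median=70.0, mode=71, range=89


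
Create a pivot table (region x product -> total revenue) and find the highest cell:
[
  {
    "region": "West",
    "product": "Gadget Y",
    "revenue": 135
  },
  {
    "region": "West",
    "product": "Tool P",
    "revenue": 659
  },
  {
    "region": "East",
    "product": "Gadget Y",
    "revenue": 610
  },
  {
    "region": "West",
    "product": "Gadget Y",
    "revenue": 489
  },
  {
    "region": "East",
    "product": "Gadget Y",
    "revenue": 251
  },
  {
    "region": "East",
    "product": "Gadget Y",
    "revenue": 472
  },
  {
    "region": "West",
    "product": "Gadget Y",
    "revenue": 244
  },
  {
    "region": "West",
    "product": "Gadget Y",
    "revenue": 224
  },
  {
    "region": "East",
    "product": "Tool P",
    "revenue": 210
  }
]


Pivot: region (rows) x product (columns) -> total revenue

     Gadget Y      Tool P      
East          1333           210  
West          1092           659  

Highest: East / Gadget Y = $1333

East / Gadget Y = $1333


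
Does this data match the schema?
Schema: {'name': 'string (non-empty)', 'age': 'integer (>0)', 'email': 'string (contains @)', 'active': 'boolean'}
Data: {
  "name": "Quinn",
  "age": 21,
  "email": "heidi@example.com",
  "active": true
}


Validating each field against schema:
  name: OK (non-empty string)
  age: OK (positive integer)
  email: OK (string with @)
  active: OK (boolean)

Result: VALID

VALID


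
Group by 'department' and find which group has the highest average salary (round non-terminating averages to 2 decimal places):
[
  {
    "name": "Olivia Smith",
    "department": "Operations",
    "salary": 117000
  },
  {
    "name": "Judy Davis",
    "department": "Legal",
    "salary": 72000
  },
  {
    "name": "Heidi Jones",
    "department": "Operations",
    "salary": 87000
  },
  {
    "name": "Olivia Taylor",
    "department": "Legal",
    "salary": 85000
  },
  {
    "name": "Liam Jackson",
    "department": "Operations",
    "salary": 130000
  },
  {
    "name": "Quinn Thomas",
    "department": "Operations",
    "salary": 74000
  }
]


Group by: department

Groups:
  Legal: 2 people, avg salary = 157000/2 = $78500
  Operations: 4 people, avg salary = 408000/4 = $102000

Highest average salary: Operations ($102000)

Operations ($102000)


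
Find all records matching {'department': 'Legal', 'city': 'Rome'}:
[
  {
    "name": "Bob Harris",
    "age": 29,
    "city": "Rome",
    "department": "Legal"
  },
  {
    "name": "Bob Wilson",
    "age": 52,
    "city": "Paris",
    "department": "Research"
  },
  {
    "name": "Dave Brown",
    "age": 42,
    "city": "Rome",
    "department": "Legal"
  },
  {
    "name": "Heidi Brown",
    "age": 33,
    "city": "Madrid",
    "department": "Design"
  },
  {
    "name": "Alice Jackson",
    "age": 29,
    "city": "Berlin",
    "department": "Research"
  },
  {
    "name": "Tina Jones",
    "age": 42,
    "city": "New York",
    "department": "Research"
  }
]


Search criteria: {'department': 'Legal', 'city': 'Rome'}

Checking 6 records:
  Bob Harris: {department: Legal, city: Rome} <-- MATCH
  Bob Wilson: {department: Research, city: Paris}
  Dave Brown: {department: Legal, city: Rome} <-- MATCH
  Heidi Brown: {department: Design, city: Madrid}
  Alice Jackson: {department: Research, city: Berlin}
  Tina Jones: {department: Research, city: New York}

Matches: ["Bob Harris", "Dave Brown"]

["Bob Harris", "Dave Brown"]


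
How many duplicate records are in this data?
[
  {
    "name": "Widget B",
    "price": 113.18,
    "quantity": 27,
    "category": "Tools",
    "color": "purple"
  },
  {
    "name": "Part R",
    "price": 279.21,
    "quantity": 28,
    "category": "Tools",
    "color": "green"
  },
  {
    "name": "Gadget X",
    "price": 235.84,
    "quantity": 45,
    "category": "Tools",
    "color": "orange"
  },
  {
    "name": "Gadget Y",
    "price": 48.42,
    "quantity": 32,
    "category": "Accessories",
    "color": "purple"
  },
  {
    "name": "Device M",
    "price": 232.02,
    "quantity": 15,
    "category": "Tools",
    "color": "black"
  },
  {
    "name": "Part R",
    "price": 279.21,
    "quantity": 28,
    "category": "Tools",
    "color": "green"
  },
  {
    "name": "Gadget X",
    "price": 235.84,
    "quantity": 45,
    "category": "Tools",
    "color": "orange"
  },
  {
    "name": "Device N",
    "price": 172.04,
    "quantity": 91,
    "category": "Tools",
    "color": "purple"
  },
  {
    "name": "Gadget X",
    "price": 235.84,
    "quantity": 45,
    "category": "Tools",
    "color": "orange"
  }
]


Checking 9 records for duplicates:

  Row 1: Widget B ($113.18, qty 27)
  Row 2: Part R ($279.21, qty 28)
  Row 3: Gadget X ($235.84, qty 45)
  Row 4: Gadget Y ($48.42, qty 32)
  Row 5: Device M ($232.02, qty 15)
  Row 6: Part R ($279.21, qty 28) <-- DUPLICATE
  Row 7: Gadget X ($235.84, qty 45) <-- DUPLICATE
  Row 8: Device N ($172.04, qty 91)
  Row 9: Gadget X ($235.84, qty 45) <-- DUPLICATE

Duplicates found: 3
Unique records: 6

3 duplicates, 6 unique


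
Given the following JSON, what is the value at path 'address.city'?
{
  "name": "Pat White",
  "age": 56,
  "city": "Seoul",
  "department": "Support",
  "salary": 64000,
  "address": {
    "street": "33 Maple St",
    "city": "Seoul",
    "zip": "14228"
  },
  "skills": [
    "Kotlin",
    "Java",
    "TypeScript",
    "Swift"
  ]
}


Query: address.city
Path: address -> city
Value: Seoul

Seoul


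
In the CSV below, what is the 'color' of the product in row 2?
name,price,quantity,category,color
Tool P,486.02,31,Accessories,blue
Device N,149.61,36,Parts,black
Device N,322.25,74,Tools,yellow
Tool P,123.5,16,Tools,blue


Query: Row 2 ('Device N'), column 'color'
Value: black

black


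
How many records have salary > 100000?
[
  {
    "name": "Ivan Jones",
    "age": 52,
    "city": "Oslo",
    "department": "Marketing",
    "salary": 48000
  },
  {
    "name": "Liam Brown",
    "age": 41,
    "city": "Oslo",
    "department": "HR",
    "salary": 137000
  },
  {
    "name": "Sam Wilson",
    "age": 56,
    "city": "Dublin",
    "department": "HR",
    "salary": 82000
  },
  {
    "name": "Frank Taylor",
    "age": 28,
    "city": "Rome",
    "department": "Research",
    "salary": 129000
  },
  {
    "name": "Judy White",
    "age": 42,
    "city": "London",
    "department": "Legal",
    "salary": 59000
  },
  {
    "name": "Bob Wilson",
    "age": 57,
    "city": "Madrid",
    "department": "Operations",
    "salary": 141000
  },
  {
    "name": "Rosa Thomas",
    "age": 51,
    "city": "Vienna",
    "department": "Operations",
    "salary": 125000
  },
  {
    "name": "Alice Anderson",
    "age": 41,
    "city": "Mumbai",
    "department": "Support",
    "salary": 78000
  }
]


Data: 8 records
Condition: salary > 100000

Checking each record:
  Ivan Jones: 48000
  Liam Brown: 137000 MATCH
  Sam Wilson: 82000
  Frank Taylor: 129000 MATCH
  Judy White: 59000
  Bob Wilson: 141000 MATCH
  Rosa Thomas: 125000 MATCH
  Alice Anderson: 78000

Count: 4

4


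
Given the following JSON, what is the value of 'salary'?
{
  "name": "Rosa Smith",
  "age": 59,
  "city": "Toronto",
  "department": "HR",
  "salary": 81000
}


Looking up field 'salary'
Value: 81000

81000


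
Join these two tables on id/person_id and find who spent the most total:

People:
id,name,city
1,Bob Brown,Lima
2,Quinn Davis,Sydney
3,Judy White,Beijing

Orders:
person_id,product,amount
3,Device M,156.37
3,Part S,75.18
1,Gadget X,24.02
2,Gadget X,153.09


Join on: people.id = orders.person_id

Joined rows:
  Judy White (Beijing) bought Device M for $156.37
  Judy White (Beijing) bought Part S for $75.18
  Bob Brown (Lima) bought Gadget X for $24.02
  Quinn Davis (Sydney) bought Gadget X for $153.09

Total per person:
  Judy White: $231.55
  Quinn Davis: $153.09
  Bob Brown: $24.02

Top spender: Judy White ($231.55)

Judy White ($231.55)


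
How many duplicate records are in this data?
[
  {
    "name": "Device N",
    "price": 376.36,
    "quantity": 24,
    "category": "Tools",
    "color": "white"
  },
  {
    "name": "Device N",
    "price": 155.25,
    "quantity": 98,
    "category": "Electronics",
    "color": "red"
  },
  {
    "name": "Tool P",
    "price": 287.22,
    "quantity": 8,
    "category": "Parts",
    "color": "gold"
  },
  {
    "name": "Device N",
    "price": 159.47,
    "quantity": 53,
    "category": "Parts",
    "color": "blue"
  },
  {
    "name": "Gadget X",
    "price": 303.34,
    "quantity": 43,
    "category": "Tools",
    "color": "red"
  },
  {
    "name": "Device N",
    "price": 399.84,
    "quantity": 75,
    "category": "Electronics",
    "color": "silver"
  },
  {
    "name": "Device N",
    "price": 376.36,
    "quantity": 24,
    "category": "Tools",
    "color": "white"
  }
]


Checking 7 records for duplicates:

  Row 1: Device N ($376.36, qty 24)
  Row 2: Device N ($155.25, qty 98)
  Row 3: Tool P ($287.22, qty 8)
  Row 4: Device N ($159.47, qty 53)
  Row 5: Gadget X ($303.34, qty 43)
  Row 6: Device N ($399.84, qty 75)
  Row 7: Device N ($376.36, qty 24) <-- DUPLICATE

Duplicates found: 1
Unique records: 6

1 duplicates, 6 unique


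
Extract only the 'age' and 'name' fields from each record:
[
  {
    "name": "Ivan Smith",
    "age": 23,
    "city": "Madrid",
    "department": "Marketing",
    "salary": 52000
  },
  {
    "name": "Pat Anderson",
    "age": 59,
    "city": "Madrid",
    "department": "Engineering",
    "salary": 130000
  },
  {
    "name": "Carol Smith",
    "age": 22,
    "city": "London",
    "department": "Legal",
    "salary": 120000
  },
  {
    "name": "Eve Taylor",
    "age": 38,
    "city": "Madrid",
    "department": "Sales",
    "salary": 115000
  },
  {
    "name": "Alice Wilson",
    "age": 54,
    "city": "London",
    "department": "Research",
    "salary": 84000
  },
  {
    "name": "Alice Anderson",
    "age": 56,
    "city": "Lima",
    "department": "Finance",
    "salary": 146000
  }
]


Original: 6 records with fields: name, age, city, department, salary
Keep: ['age', 'name']
Drop: ['city', 'department', 'salary']
Result: 6 records, 2 fields each

[
  {
    "age": 23,
    "name": "Ivan Smith"
  },
  {
    "age": 59,
    "name": "Pat Anderson"
  },
  {
    "age": 22,
    "name": "Carol Smith"
  },
  {
    "age": 38,
    "name": "Eve Taylor"
  },
  {
    "age": 54,
    "name": "Alice Wilson"
  },
  {
    "age": 56,
    "name": "Alice Anderson"
  }
]


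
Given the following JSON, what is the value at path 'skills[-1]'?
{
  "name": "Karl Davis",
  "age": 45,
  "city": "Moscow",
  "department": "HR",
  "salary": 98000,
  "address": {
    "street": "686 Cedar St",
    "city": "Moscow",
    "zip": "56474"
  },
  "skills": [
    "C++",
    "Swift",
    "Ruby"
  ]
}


Query: skills[-1]
Path: skills -> last element
Value: Ruby

Ruby


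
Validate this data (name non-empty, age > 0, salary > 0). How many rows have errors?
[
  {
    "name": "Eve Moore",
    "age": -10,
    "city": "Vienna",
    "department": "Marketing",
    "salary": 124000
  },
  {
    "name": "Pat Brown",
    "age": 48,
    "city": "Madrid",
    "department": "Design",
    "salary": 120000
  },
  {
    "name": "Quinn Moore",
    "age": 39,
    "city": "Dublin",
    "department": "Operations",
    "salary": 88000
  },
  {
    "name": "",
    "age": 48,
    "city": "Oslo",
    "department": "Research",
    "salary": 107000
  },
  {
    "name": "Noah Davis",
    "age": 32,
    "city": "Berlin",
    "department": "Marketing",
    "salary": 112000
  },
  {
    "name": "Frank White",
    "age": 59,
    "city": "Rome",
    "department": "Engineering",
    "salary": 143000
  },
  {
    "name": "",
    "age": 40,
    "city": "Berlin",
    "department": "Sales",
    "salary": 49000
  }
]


Validating 7 records:
Rules: name non-empty, age > 0, salary > 0

  Row 1 (Eve Moore): negative age: -10
  Row 2 (Pat Brown): OK
  Row 3 (Quinn Moore): OK
  Row 4 (???): empty name
  Row 5 (Noah Davis): OK
  Row 6 (Frank White): OK
  Row 7 (???): empty name

Total errors: 3

3 errors
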